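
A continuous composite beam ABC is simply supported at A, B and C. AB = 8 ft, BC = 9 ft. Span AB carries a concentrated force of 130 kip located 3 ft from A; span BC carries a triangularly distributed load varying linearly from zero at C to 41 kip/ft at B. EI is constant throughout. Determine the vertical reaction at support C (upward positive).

R_C = 39.71 kip

Release continuity at B by inserting a hinge; the redundant is the internal moment M_B. The primary structure is two simply-supported spans AB and BC.
Discontinuity in slope at B on the released structure — sum the simple-span end rotations:
  span AB: point load 130 at a = 3: Pab(L + a)/(6LEI) = 446.9/EI
  span BC: triangular load, peak 41: w₀L³/(45EI) = 664.2/EI
  relative rotation θ_0 = (446.9 + 664.2)/EI = 1111/EI
A unit hogging moment at B produces rotation L₁/(3EI) + L₂/(3EI) = 5.667/EI.
Compatibility: M_B·(L₁+L₂)/(3EI) = θ_0, giving M_B = 196.1 kip·ft (hogging).
Span BC, ΣM about C: R_B^{BC}·9 = 1107 + 196.1, so R_B^{BC} = 144.8 kip and R_C = 184.5 − 144.8 = 39.71 kip.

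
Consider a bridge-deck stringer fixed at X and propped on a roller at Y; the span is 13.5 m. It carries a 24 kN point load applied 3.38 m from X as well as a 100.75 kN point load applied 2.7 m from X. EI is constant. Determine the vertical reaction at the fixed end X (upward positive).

R_X = 117 kN

Choose R_Y as the redundant. The primary structure is the cantilever fixed at X.
Deflection at Y on the released cantilever, summing each load's contribution:
  point load 24 at a = 3.38: Pa²(3L − a)/(6EI) = 1696/EI
  point load 100.75 at a = 2.7: Pa²(3L − a)/(6EI) = 4627/EI
  δ_0 = 6323/EI
Flexibility coefficient — unit upward force at Y: δ_{YY} = L³/(3EI) = 820.1/EI.
The prop prevents deflection at Y: R_Y = δ_0/δ_{YY} = 6323/820.1 = 7.71 kN.
Vertical equilibrium: R_X = ΣP − R_Y = 124.8 − 7.71 = 117 kN.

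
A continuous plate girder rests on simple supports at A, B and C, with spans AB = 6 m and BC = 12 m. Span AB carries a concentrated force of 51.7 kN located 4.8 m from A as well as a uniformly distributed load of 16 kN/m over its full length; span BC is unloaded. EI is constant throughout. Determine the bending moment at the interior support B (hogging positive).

M_B = 38.89 kN·m

Take M_B as the redundant. Released structure: two simple spans AB and BC with a hinge at B.
End slopes at the hinge B, treating each span as simply supported:
  span AB: point load 51.7 at a = 4.8: Pab(L + a)/(6LEI) = 89.34/EI
  span AB: UDL 16: wL³/(24EI) = 144/EI
  relative rotation θ_0 = (233.3 + 0)/EI = 233.3/EI
A unit hogging moment at B produces rotation L₁/(3EI) + L₂/(3EI) = 6/EI.
Slope continuity at B: θ_0 = M_B·6/EI, so M_B = 233.3/6 = 38.89 kN·m (hogging).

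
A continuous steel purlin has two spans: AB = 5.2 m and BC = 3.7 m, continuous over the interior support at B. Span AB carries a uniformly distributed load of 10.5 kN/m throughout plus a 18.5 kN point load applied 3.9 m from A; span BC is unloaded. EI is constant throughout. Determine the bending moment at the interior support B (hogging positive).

Take M_B as the redundant. Released structure: two simple spans AB and BC with a hinge at B.
Discontinuity in slope at B on the released structure — sum the simple-span end rotations:
  span AB: UDL 10.5: wL³/(24EI) = 61.52/EI
  span AB: point load 18.5 at a = 3.9: Pab(L + a)/(6LEI) = 27.36/EI
  relative rotation θ_0 = (88.87 + 0)/EI = 88.87/EI
A unit hogging moment at B produces rotation L₁/(3EI) + L₂/(3EI) = 2.967/EI.
Slope continuity at B: θ_0 = M_B·2.967/EI, so M_B = 88.87/2.967 = 29.96 kN·m (hogging).

M_B = 29.96 kN·m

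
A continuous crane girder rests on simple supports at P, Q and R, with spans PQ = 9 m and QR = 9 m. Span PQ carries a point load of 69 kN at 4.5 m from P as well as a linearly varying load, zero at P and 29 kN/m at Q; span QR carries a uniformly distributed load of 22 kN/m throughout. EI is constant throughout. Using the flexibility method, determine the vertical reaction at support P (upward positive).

R_P = 50.46 kN

Take M_Q as the redundant. Released structure: two simple spans PQ and QR with a hinge at Q.
Discontinuity in slope at Q on the released structure — sum the simple-span end rotations:
  span PQ: point load 69 at a = 4.5: Pab(L + a)/(6LEI) = 349.3/EI
  span PQ: triangular load, peak 29: w₀L³/(45EI) = 469.8/EI
  span QR: UDL 22: wL³/(24EI) = 668.2/EI
  relative rotation θ_0 = (819.1 + 668.2)/EI = 1487/EI
A unit hogging moment at Q produces rotation L₁/(3EI) + L₂/(3EI) = 6/EI.
Compatibility: M_Q·(L₁+L₂)/(3EI) = θ_0, giving M_Q = 247.9 kN·m (hogging).
Span PQ, ΣM about P with M_Q applied at Q: R_Q^{PQ}·9 = 1094 + 247.9, so R_Q^{PQ} = 149 kN and R_P = 199.5 − 149 = 50.46 kN.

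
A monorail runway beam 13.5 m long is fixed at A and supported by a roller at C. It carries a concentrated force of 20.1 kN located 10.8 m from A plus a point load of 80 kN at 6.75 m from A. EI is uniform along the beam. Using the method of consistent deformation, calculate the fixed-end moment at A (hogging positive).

Release the roller at C. Primary structure: cantilever fixed at A.
Downward deflection at the released point C due to the loads:
  point load 20.1 at a = 10.8: Pa²(3L − a)/(6EI) = 11605/EI
  point load 80 at a = 6.75: Pa²(3L − a)/(6EI) = 20503/EI
  δ_0 = 32108/EI
Tip deflection under a unit load at C: L³/(3EI) = 820.1/EI.
Compatibility at C: δ_0 − R_C·δ_{CC} = 0, so R_C = 32108/820.1 = 39.15 kN.
Moment equilibrium about A: M_A = Σ(load moments about A) − R_C·L = 757.1 − 39.15×13.5 = 228.5 kN·m.

M_A = 228.5 kN·m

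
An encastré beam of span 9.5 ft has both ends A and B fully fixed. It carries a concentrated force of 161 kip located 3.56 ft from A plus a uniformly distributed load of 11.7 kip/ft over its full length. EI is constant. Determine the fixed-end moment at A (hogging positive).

M_A = 312.1 kip·ft

Take the two fixed-end moments M_A, M_B as redundants; the released structure is the simple span AB.
On the primary (simply-supported) span, the end slopes from the loading are:
  at A: point load 161 at a = 3.56: Pab(L + b)/(6LEI) = 922.2/EI
  at B: point load 161 at a = 3.56: Pab(L + a)/(6LEI) = 780.1/EI
  at A: UDL 11.7: wL³/(24EI) = 418/EI
  at B: UDL 11.7: wL³/(24EI) = 418/EI
  θ_A0 = 1340/EI,  θ_B0 = 1198/EI
Flexibility coefficients: a unit moment at one end gives L/(3EI) there and L/(6EI) at the far end, so f₁₁ = f₂₂ = 3.167/EI and f₁₂ = f₂₁ = 1.583/EI.
Compatibility — zero rotation at each built-in end:
  3.167 M_A + 1.583 M_B = 1340
  1.583 M_A + 3.167 M_B = 1198
Solving the pair gives M_A = 312.1 kip·ft and M_B = 222.3 kip·ft (hogging).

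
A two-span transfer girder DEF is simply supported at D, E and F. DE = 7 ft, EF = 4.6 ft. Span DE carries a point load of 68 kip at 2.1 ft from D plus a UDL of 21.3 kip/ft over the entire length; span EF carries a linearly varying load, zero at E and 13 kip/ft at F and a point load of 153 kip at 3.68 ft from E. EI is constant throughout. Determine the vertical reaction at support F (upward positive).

Take M_E as the redundant. Released structure: two simple spans DE and EF with a hinge at E.
Discontinuity in slope at E on the released structure — sum the simple-span end rotations:
  span DE: point load 68 at a = 2.1: Pab(L + a)/(6LEI) = 151.6/EI
  span DE: UDL 21.3: wL³/(24EI) = 304.4/EI
  span EF: triangular load, peak 13: 7w₀L³/(360EI) = 24.6/EI
  span EF: point load 153 at a = 3.68: Pab(L + b)/(6LEI) = 103.6/EI
  relative rotation θ_0 = (456 + 128.2)/EI = 584.2/EI
A unit hogging moment at E produces rotation L₁/(3EI) + L₂/(3EI) = 3.867/EI.
Compatibility: M_E·(L₁+L₂)/(3EI) = θ_0, giving M_E = 151.1 kip·ft (hogging).
Span EF, ΣM about F: R_E^{EF}·4.6 = 186.6 + 151.1, so R_E^{EF} = 73.41 kip and R_F = 182.9 − 73.41 = 109.5 kip.

R_F = 109.5 kip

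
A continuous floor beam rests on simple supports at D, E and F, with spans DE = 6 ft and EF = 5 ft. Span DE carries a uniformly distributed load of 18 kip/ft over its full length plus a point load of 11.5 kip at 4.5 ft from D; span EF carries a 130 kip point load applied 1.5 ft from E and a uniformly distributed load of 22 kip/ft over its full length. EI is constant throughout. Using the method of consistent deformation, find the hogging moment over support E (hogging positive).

Release continuity at E by inserting a hinge; the redundant is the internal moment M_E. The primary structure is two simply-supported spans DE and EF.
Rotations at E on the released spans (each span's end-slope, ×1/EI):
  span DE: UDL 18: wL³/(24EI) = 162/EI
  span DE: point load 11.5 at a = 4.5: Pab(L + a)/(6LEI) = 22.64/EI
  span EF: point load 130 at a = 1.5: Pab(L + b)/(6LEI) = 193.4/EI
  span EF: UDL 22: wL³/(24EI) = 114.6/EI
  relative rotation θ_0 = (184.6 + 308)/EI = 492.6/EI
A unit hogging moment at E produces rotation L₁/(3EI) + L₂/(3EI) = 3.667/EI.
Compatibility: M_E·(L₁+L₂)/(3EI) = θ_0, giving M_E = 134.3 kip·ft (hogging).

M_E = 134.3 kip·ft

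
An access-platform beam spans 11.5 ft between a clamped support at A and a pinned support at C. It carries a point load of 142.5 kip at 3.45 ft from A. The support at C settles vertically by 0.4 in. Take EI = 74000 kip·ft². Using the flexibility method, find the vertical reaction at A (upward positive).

Take the reaction at C as the redundant and release it; the primary structure is a cantilever fixed at A.
Primary-structure tip deflection at C by superposition:
  point load 142.5 at a = 3.45: Pa²(3L − a)/(6EI) = 8777/EI
Flexibility coefficient — unit upward force at C: δ_{CC} = L³/(3EI) = 507/EI.
With EI = 74000 kip·ft²: δ_0 = 0.11861 ft and δ_{CC} = 0.006851 ft/kip.
Compatibility — the beam at C must follow the support down by 0.03333 ft: δ_0 − R_C·δ_{CC} = 0.03333, so R_C = (0.11861 − 0.03333)/0.006851 = 12.45 kip.
Vertical equilibrium: R_A = ΣP − R_C = 142.5 − 12.45 = 130.1 kip.

R_A = 130.1 kip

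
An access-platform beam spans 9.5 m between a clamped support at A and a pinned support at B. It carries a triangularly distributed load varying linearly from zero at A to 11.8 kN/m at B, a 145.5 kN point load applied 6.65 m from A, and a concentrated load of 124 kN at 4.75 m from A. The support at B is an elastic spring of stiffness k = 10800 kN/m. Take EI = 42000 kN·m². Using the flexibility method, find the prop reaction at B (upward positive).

Remove the prop at B; the released (primary) structure is a cantilever built in at A.
Primary-structure tip deflection at B by superposition:
  triangular load, peak 11.8 at the free end: 11w₀L⁴/(120EI) = 8810/EI
  point load 145.5 at a = 6.65: Pa²(3L − a)/(6EI) = 23432/EI
  point load 124 at a = 4.75: Pa²(3L − a)/(6EI) = 11074/EI
  δ_0 = 43317/EI
Tip deflection under a unit load at B: L³/(3EI) = 285.8/EI.
With EI = 42000 kN·m²: δ_0 = 1.0313 m and δ_{BB} = 0.006805 m/kN.
Compatibility — the spring shortens by R_B/k under the reaction it provides: δ_0 − R_B·δ_{BB} = R_B/k. With 1/k = 0.000093 m/kN, R_B = δ_0 / (δ_{BB} + 1/k) = 1.0313 / (0.006805 + 0.000093) = 149.5 kN.

R_B = 149.5 kN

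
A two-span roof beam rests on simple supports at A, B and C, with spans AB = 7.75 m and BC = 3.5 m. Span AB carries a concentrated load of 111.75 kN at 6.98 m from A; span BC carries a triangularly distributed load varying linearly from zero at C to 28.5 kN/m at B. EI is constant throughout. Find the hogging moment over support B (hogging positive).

Take M_B as the redundant. Released structure: two simple spans AB and BC with a hinge at B.
End slopes at the hinge B, treating each span as simply supported:
  span AB: point load 111.75 at a = 6.98: Pab(L + a)/(6LEI) = 190.3/EI
  span BC: triangular load, peak 28.5: w₀L³/(45EI) = 27.15/EI
  relative rotation θ_0 = (190.3 + 27.15)/EI = 217.4/EI
A unit hogging moment at B produces rotation L₁/(3EI) + L₂/(3EI) = 3.75/EI.
Slope continuity at B: θ_0 = M_B·3.75/EI, so M_B = 217.4/3.75 = 57.98 kN·m (hogging).

M_B = 57.98 kN·m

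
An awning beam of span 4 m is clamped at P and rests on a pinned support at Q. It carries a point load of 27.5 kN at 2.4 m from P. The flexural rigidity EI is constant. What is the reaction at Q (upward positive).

Remove the prop at Q; the released (primary) structure is a cantilever built in at P.
Free-end deflection of the primary structure under the applied loading (downward +):
  point load 27.5 at a = 2.4: Pa²(3L − a)/(6EI) = 253.4/EI
Tip deflection under a unit load at Q: L³/(3EI) = 21.33/EI.
The prop prevents deflection at Q: R_Q = δ_0/δ_{QQ} = 253.4/21.33 = 11.88 kN.

R_Q = 11.88 kN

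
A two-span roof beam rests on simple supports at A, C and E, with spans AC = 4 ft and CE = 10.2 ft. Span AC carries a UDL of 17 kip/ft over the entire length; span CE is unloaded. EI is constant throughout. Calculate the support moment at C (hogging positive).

M_C = 9.577 kip·ft

Insert a hinge at C; M_C is the redundant, and each span becomes simply supported.
Discontinuity in slope at C on the released structure — sum the simple-span end rotations:
  span AC: UDL 17: wL³/(24EI) = 45.33/EI
  relative rotation θ_0 = (45.33 + 0)/EI = 45.33/EI
A unit hogging moment at C produces rotation L₁/(3EI) + L₂/(3EI) = 4.733/EI.
Compatibility: M_C·(L₁+L₂)/(3EI) = θ_0, giving M_C = 9.577 kip·ft (hogging).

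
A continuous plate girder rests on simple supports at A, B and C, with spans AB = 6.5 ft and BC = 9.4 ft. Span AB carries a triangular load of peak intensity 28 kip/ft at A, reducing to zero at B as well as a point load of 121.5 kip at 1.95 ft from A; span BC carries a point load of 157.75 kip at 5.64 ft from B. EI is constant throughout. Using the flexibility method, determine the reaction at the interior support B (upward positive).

R_B = 187 kip

Release continuity at B by inserting a hinge; the redundant is the internal moment M_B. The primary structure is two simply-supported spans AB and BC.
Discontinuity in slope at B on the released structure — sum the simple-span end rotations:
  span AB: triangular load, peak 28: 7w₀L³/(360EI) = 149.5/EI
  span AB: point load 121.5 at a = 1.95: Pab(L + a)/(6LEI) = 233.6/EI
  span BC: point load 157.75 at a = 5.64: Pab(L + b)/(6LEI) = 780.6/EI
  relative rotation θ_0 = (383.1 + 780.6)/EI = 1164/EI
A unit hogging moment at B produces rotation L₁/(3EI) + L₂/(3EI) = 5.3/EI.
Compatibility: M_B·(L₁+L₂)/(3EI) = θ_0, giving M_B = 219.6 kip·ft (hogging).
Span AB, ΣM about A with M_B applied at B: R_B^{AB}·6.5 = 434.1 + 219.6, so R_B^{AB} = 100.6 kip and R_A = 212.5 − 100.6 = 111.9 kip.
Span BC, ΣM about C: R_B^{BC}·9.4 = 593.1 + 219.6, so R_B^{BC} = 86.46 kip and R_C = 157.8 − 86.46 = 71.29 kip.
R_B = 100.6 + 86.46 = 187 kip.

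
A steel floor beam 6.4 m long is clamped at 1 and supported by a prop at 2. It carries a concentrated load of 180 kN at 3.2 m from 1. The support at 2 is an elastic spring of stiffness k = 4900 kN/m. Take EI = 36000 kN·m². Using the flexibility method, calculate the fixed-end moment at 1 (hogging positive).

M_1 = 243.9 kN·m

Take the reaction at 2 as the redundant and release it; the primary structure is a cantilever fixed at 1.
Downward deflection at the released point 2 due to the loads:
  point load 180 at a = 3.2: Pa²(3L − a)/(6EI) = 4915/EI
Tip deflection under a unit load at 2: L³/(3EI) = 87.38/EI.
With EI = 36000 kN·m²: δ_0 = 0.13653 m and δ_{22} = 0.002427 m/kN.
Compatibility — the spring shortens by R_2/k under the reaction it provides: δ_0 − R_2·δ_{22} = R_2/k. With 1/k = 0.000204 m/kN, R_2 = δ_0 / (δ_{22} + 1/k) = 0.13653 / (0.002427 + 0.000204) = 51.89 kN.
Moment equilibrium about 1: M_1 = Σ(load moments about 1) − R_2·L = 576 − 51.89×6.4 = 243.9 kN·m.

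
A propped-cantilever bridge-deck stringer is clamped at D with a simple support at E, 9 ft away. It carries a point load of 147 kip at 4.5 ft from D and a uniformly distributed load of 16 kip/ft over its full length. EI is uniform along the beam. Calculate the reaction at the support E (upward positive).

Take the reaction at E as the redundant and release it; the primary structure is a cantilever fixed at D.
Downward deflection at the released point E due to the loads:
  point load 147 at a = 4.5: Pa²(3L − a)/(6EI) = 11163/EI
  UDL 16: wL⁴/(8EI) = 13122/EI
  δ_0 = 24285/EI
Tip deflection under a unit load at E: L³/(3EI) = 243/EI.
Compatibility at E: δ_0 − R_E·δ_{EE} = 0, so R_E = 24285/243 = 99.94 kip.

R_E = 99.94 kip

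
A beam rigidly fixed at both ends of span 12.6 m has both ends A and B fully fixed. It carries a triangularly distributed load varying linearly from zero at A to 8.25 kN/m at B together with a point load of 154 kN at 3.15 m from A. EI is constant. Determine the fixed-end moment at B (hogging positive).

Release both end moments; the primary structure is a simply-supported span AB with redundants M_A and M_B.
On the primary (simply-supported) span, the end slopes from the loading are:
  at A: triangular load, peak 8.25: 7w₀L³/(360EI) = 320.9/EI
  at B: triangular load, peak 8.25: w₀L³/(45EI) = 366.7/EI
  at A: point load 154 at a = 3.15: Pab(L + b)/(6LEI) = 1337/EI
  at B: point load 154 at a = 3.15: Pab(L + a)/(6LEI) = 955/EI
  θ_A0 = 1658/EI,  θ_B0 = 1322/EI
Flexibility coefficients: a unit moment at one end gives L/(3EI) there and L/(6EI) at the far end, so f₁₁ = f₂₂ = 4.2/EI and f₁₂ = f₂₁ = 2.1/EI.
Compatibility — zero rotation at each built-in end:
  4.2 M_A + 2.1 M_B = 1658
  2.1 M_A + 4.2 M_B = 1322
Solving the pair gives M_A = 316.5 kN·m and M_B = 156.4 kN·m (hogging).

M_B = 156.4 kN·m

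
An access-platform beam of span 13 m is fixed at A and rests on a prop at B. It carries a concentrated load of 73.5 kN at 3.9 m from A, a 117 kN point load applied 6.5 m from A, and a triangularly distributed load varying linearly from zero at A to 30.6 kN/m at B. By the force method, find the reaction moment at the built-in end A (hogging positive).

M_A = 757.4 kN·m

Choose R_B as the redundant. The primary structure is the cantilever fixed at A.
Downward deflection at the released point B due to the loads:
  point load 73.5 at a = 3.9: Pa²(3L − a)/(6EI) = 6540/EI
  point load 117 at a = 6.5: Pa²(3L − a)/(6EI) = 26776/EI
  triangular load, peak 30.6 at the free end: 11w₀L⁴/(120EI) = 80114/EI
  δ_0 = 113429/EI
Tip deflection under a unit load at B: L³/(3EI) = 732.3/EI.
The prop prevents deflection at B: R_B = δ_0/δ_{BB} = 113429/732.3 = 154.9 kN.
Moment equilibrium about A: M_A = Σ(load moments about A) − R_B·L = 2771 − 154.9×13 = 757.4 kN·m.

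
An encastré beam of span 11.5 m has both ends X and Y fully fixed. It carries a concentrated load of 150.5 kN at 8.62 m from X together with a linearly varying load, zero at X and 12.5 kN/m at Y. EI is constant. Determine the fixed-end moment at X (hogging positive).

Take the two fixed-end moments M_X, M_Y as redundants; the released structure is the simple span XY.
On the primary (simply-supported) span, the end slopes from the loading are:
  at X: point load 150.5 at a = 8.62: Pab(L + b)/(6LEI) = 778.7/EI
  at Y: point load 150.5 at a = 8.62: Pab(L + a)/(6LEI) = 1089/EI
  at X: triangular load, peak 12.5: 7w₀L³/(360EI) = 369.7/EI
  at Y: triangular load, peak 12.5: w₀L³/(45EI) = 422.5/EI
  θ_X0 = 1148/EI,  θ_Y0 = 1512/EI
Flexibility coefficients: a unit moment at one end gives L/(3EI) there and L/(6EI) at the far end, so f₁₁ = f₂₂ = 3.833/EI and f₁₂ = f₂₁ = 1.917/EI.
Compatibility — zero rotation at each built-in end:
  3.833 M_X + 1.917 M_Y = 1148
  1.917 M_X + 3.833 M_Y = 1512
Solving the pair gives M_X = 136.5 kN·m and M_Y = 326.2 kN·m (hogging).

M_X = 136.5 kN·m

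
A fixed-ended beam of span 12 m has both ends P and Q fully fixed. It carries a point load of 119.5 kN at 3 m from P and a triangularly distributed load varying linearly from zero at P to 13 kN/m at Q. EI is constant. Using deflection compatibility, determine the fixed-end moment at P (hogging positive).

Take the two fixed-end moments M_P, M_Q as redundants; the released structure is the simple span PQ.
End rotations of the released simple span under the applied load (×1/EI):
  at P: point load 119.5 at a = 3: Pab(L + b)/(6LEI) = 941.1/EI
  at Q: point load 119.5 at a = 3: Pab(L + a)/(6LEI) = 672.2/EI
  at P: triangular load, peak 13: 7w₀L³/(360EI) = 436.8/EI
  at Q: triangular load, peak 13: w₀L³/(45EI) = 499.2/EI
  θ_P0 = 1378/EI,  θ_Q0 = 1171/EI
Flexibility coefficients: a unit moment at one end gives L/(3EI) there and L/(6EI) at the far end, so f₁₁ = f₂₂ = 4/EI and f₁₂ = f₂₁ = 2/EI.
Compatibility — zero rotation at each built-in end:
  4 M_P + 2 M_Q = 1378
  2 M_P + 4 M_Q = 1171
Solving the pair gives M_P = 264.1 kN·m and M_Q = 160.8 kN·m (hogging).

M_P = 264.1 kN·m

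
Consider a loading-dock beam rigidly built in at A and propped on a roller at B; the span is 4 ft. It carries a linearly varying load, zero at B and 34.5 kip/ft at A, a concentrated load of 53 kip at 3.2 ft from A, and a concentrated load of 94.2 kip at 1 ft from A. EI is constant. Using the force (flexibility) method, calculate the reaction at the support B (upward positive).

Release the roller at B. Primary structure: cantilever fixed at A.
Downward deflection at the released point B due to the loads:
  triangular load, peak 34.5 at the fixed end: w₀L⁴/(30EI) = 294.4/EI
  point load 53 at a = 3.2: Pa²(3L − a)/(6EI) = 796/EI
  point load 94.2 at a = 1: Pa²(3L − a)/(6EI) = 172.7/EI
  δ_0 = 1263/EI
Flexibility coefficient — unit upward force at B: δ_{BB} = L³/(3EI) = 21.33/EI.
The prop prevents deflection at B: R_B = δ_0/δ_{BB} = 1263/21.33 = 59.21 kip.

R_B = 59.21 kip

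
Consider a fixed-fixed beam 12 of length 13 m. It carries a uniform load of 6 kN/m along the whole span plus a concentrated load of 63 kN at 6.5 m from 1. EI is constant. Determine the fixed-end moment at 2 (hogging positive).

Take the two fixed-end moments M_1, M_2 as redundants; the released structure is the simple span 12.
Simple-span end rotations at 1 and 2 under the given loads:
  at 1: UDL 6: wL³/(24EI) = 549.2/EI
  at 2: UDL 6: wL³/(24EI) = 549.2/EI
  at 1: point load 63 at a = 6.5: Pab(L + b)/(6LEI) = 665.4/EI
  at 2: point load 63 at a = 6.5: Pab(L + a)/(6LEI) = 665.4/EI
  θ_10 = 1215/EI,  θ_20 = 1215/EI
Flexibility coefficients: a unit moment at one end gives L/(3EI) there and L/(6EI) at the far end, so f₁₁ = f₂₂ = 4.333/EI and f₁₂ = f₂₁ = 2.167/EI.
Compatibility — zero rotation at each built-in end:
  4.333 M_1 + 2.167 M_2 = 1215
  2.167 M_1 + 4.333 M_2 = 1215
Solving the pair gives M_1 = 186.9 kN·m and M_2 = 186.9 kN·m (hogging).

M_2 = 186.9 kN·m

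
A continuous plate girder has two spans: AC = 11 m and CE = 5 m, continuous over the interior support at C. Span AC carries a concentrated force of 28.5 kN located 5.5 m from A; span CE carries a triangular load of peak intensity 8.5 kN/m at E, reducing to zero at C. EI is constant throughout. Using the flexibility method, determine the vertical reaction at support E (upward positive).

Release continuity at C by inserting a hinge; the redundant is the internal moment M_C. The primary structure is two simply-supported spans AC and CE.
End slopes at the hinge C, treating each span as simply supported:
  span AC: point load 28.5 at a = 5.5: Pab(L + a)/(6LEI) = 215.5/EI
  span CE: triangular load, peak 8.5: 7w₀L³/(360EI) = 20.66/EI
  relative rotation θ_0 = (215.5 + 20.66)/EI = 236.2/EI
A unit hogging moment at C produces rotation L₁/(3EI) + L₂/(3EI) = 5.333/EI.
Compatibility: M_C·(L₁+L₂)/(3EI) = θ_0, giving M_C = 44.29 kN·m (hogging).
Span CE, ΣM about E: R_C^{CE}·5 = 35.42 + 44.29, so R_C^{CE} = 15.94 kN and R_E = 21.25 − 15.94 = 5.31 kN.

R_E = 5.31 kN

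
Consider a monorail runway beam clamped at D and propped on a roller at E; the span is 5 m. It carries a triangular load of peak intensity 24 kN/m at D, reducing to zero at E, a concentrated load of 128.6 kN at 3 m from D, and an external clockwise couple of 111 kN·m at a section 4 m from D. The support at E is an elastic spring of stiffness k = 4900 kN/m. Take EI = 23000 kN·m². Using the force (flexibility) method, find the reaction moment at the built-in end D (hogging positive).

M_D = 149.6 kN·m

Choose R_E as the redundant. The primary structure is the cantilever fixed at D.
Deflection at E on the released cantilever, summing each load's contribution:
  triangular load, peak 24 at the fixed end: w₀L⁴/(30EI) = 500/EI
  point load 128.6 at a = 3: Pa²(3L − a)/(6EI) = 2315/EI
  clockwise couple 111 at a = 4: M₀a(2L − a)/(2EI) = 1332/EI
  δ_0 = 4147/EI
Flexibility coefficient — unit upward force at E: δ_{EE} = L³/(3EI) = 41.67/EI.
With EI = 23000 kN·m²: δ_0 = 0.1803 m and δ_{EE} = 0.001812 m/kN.
Compatibility — the spring shortens by R_E/k under the reaction it provides: δ_0 − R_E·δ_{EE} = R_E/k. With 1/k = 0.000204 m/kN, R_E = δ_0 / (δ_{EE} + 1/k) = 0.1803 / (0.001812 + 0.000204) = 89.45 kN.
Moment equilibrium about D: M_D = Σ(load moments about D) − R_E·L = 596.8 − 89.45×5 = 149.6 kN·m.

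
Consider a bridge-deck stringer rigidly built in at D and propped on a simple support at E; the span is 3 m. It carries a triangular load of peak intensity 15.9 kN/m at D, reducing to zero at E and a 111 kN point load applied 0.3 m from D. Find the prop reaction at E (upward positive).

Release the roller at E. Primary structure: cantilever fixed at D.
Free-end deflection of the primary structure under the applied loading (downward +):
  triangular load, peak 15.9 at the fixed end: w₀L⁴/(30EI) = 42.93/EI
  point load 111 at a = 0.3: Pa²(3L − a)/(6EI) = 14.49/EI
  δ_0 = 57.42/EI
Tip deflection under a unit load at E: L³/(3EI) = 9/EI.
The prop prevents deflection at E: R_E = δ_0/δ_{EE} = 57.42/9 = 6.38 kN.

R_E = 6.38 kN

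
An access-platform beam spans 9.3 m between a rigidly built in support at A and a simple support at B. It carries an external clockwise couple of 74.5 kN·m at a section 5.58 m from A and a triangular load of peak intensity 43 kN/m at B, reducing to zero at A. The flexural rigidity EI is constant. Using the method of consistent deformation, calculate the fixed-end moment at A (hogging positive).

M_A = 197.6 kN·m

Release the roller at B. Primary structure: cantilever fixed at A.
Deflection at B on the released cantilever, summing each load's contribution:
  clockwise couple 74.5 at a = 5.58: M₀a(2L − a)/(2EI) = 2706/EI
  triangular load, peak 43 at the free end: 11w₀L⁴/(120EI) = 29486/EI
  δ_0 = 32192/EI
Flexibility coefficient — unit upward force at B: δ_{BB} = L³/(3EI) = 268.1/EI.
The prop prevents deflection at B: R_B = δ_0/δ_{BB} = 32192/268.1 = 120.1 kN.
Moment equilibrium about A: M_A = Σ(load moments about A) − R_B·L = 1314 − 120.1×9.3 = 197.6 kN·m.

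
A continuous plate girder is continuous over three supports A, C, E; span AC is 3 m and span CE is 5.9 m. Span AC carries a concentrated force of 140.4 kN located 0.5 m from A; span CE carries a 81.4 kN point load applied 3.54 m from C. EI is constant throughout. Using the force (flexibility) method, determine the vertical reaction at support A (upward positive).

R_A = 95.34 kN

Release continuity at C by inserting a hinge; the redundant is the internal moment M_C. The primary structure is two simply-supported spans AC and CE.
End slopes at the hinge C, treating each span as simply supported:
  span AC: point load 140.4 at a = 0.5: Pab(L + a)/(6LEI) = 34.12/EI
  span CE: point load 81.4 at a = 3.54: Pab(L + b)/(6LEI) = 158.7/EI
  relative rotation θ_0 = (34.12 + 158.7)/EI = 192.8/EI
A unit hogging moment at C produces rotation L₁/(3EI) + L₂/(3EI) = 2.967/EI.
Slope continuity at C: θ_0 = M_C·2.967/EI, so M_C = 192.8/2.967 = 64.99 kN·m (hogging).
Span AC, ΣM about A with M_C applied at C: R_C^{AC}·3 = 70.2 + 64.99, so R_C^{AC} = 45.06 kN and R_A = 140.4 − 45.06 = 95.34 kN.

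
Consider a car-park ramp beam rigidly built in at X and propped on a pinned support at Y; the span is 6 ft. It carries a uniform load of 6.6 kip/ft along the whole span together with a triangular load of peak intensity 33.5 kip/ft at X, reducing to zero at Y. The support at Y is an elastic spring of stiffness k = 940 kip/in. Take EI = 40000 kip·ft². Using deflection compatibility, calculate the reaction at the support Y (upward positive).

Release the roller at Y. Primary structure: cantilever fixed at X.
Downward deflection at the released point Y due to the loads:
  UDL 6.6: wL⁴/(8EI) = 1069/EI
  triangular load, peak 33.5 at the fixed end: w₀L⁴/(30EI) = 1447/EI
  δ_0 = 2516/EI
Flexibility coefficient — unit upward force at Y: δ_{YY} = L³/(3EI) = 72/EI.
With EI = 40000 kip·ft²: δ_0 = 0.06291 ft and δ_{YY} = 0.0018 ft/kip.
Compatibility — the spring shortens by R_Y/k under the reaction it provides: δ_0 − R_Y·δ_{YY} = R_Y/k. With 1/k = 1/(940×12) ft/kip = 0.000089 ft/kip, R_Y = δ_0 / (δ_{YY} + 1/k) = 0.06291 / (0.0018 + 0.000089) = 33.31 kip.

R_Y = 33.31 kip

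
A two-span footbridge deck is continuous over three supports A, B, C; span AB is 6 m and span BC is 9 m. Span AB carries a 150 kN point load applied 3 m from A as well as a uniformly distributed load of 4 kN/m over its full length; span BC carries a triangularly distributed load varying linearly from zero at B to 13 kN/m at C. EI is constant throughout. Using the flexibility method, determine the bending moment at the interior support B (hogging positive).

M_B = 111.6 kN·m

Insert a hinge at B; M_B is the redundant, and each span becomes simply supported.
End slopes at the hinge B, treating each span as simply supported:
  span AB: point load 150 at a = 3: Pab(L + a)/(6LEI) = 337.5/EI
  span AB: UDL 4: wL³/(24EI) = 36/EI
  span BC: triangular load, peak 13: 7w₀L³/(360EI) = 184.3/EI
  relative rotation θ_0 = (373.5 + 184.3)/EI = 557.8/EI
A unit hogging moment at B produces rotation L₁/(3EI) + L₂/(3EI) = 5/EI.
Slope continuity at B: θ_0 = M_B·5/EI, so M_B = 557.8/5 = 111.6 kN·m (hogging).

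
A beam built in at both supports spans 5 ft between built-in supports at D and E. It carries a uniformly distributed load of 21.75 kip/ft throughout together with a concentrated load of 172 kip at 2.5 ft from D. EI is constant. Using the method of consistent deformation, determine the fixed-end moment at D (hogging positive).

M_D = 152.8 kip·ft

Release both end moments; the primary structure is a simply-supported span DE with redundants M_D and M_E.
On the primary (simply-supported) span, the end slopes from the loading are:
  at D: UDL 21.75: wL³/(24EI) = 113.3/EI
  at E: UDL 21.75: wL³/(24EI) = 113.3/EI
  at D: point load 172 at a = 2.5: Pab(L + b)/(6LEI) = 268.8/EI
  at E: point load 172 at a = 2.5: Pab(L + a)/(6LEI) = 268.8/EI
  θ_D0 = 382/EI,  θ_E0 = 382/EI
Flexibility coefficients: a unit moment at one end gives L/(3EI) there and L/(6EI) at the far end, so f₁₁ = f₂₂ = 1.667/EI and f₁₂ = f₂₁ = 0.8333/EI.
Compatibility — zero rotation at each built-in end:
  1.667 M_D + 0.8333 M_E = 382
  0.8333 M_D + 1.667 M_E = 382
Solving the pair gives M_D = 152.8 kip·ft and M_E = 152.8 kip·ft (hogging).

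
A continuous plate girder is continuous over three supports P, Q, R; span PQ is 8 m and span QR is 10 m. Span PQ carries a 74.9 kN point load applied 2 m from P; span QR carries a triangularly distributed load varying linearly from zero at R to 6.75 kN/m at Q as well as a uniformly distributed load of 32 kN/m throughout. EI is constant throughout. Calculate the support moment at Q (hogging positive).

M_Q = 278.4 kN·m

Release continuity at Q by inserting a hinge; the redundant is the internal moment M_Q. The primary structure is two simply-supported spans PQ and QR.
Rotations at Q on the released spans (each span's end-slope, ×1/EI):
  span PQ: point load 74.9 at a = 2: Pab(L + a)/(6LEI) = 187.2/EI
  span QR: triangular load, peak 6.75: w₀L³/(45EI) = 150/EI
  span QR: UDL 32: wL³/(24EI) = 1333/EI
  relative rotation θ_0 = (187.2 + 1483)/EI = 1671/EI
A unit hogging moment at Q produces rotation L₁/(3EI) + L₂/(3EI) = 6/EI.
Slope continuity at Q: θ_0 = M_Q·6/EI, so M_Q = 1671/6 = 278.4 kN·m (hogging).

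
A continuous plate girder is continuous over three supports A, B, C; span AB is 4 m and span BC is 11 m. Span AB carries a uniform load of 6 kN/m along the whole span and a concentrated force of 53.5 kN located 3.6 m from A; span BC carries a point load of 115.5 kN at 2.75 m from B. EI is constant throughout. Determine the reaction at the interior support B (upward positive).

R_B = 201.6 kN

Take M_B as the redundant. Released structure: two simple spans AB and BC with a hinge at B.
Rotations at B on the released spans (each span's end-slope, ×1/EI):
  span AB: UDL 6: wL³/(24EI) = 16/EI
  span AB: point load 53.5 at a = 3.6: Pab(L + a)/(6LEI) = 24.4/EI
  span BC: point load 115.5 at a = 2.75: Pab(L + b)/(6LEI) = 764.3/EI
  relative rotation θ_0 = (40.4 + 764.3)/EI = 804.7/EI
A unit hogging moment at B produces rotation L₁/(3EI) + L₂/(3EI) = 5/EI.
Slope continuity at B: θ_0 = M_B·5/EI, so M_B = 804.7/5 = 160.9 kN·m (hogging).
Span AB, ΣM about A with M_B applied at B: R_B^{AB}·4 = 240.6 + 160.9, so R_B^{AB} = 100.4 kN and R_A = 77.5 − 100.4 = -22.88 kN.
Span BC, ΣM about C: R_B^{BC}·11 = 952.9 + 160.9, so R_B^{BC} = 101.3 kN and R_C = 115.5 − 101.3 = 14.24 kN.
R_B = 100.4 + 101.3 = 201.6 kN.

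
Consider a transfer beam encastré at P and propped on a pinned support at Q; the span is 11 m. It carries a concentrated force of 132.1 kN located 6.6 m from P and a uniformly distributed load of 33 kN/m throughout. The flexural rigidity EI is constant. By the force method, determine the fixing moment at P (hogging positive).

Choose R_Q as the redundant. The primary structure is the cantilever fixed at P.
Free-end deflection of the primary structure under the applied loading (downward +):
  point load 132.1 at a = 6.6: Pa²(3L − a)/(6EI) = 25319/EI
  UDL 33: wL⁴/(8EI) = 60394/EI
  δ_0 = 85713/EI
Flexibility coefficient — unit upward force at Q: δ_{QQ} = L³/(3EI) = 443.7/EI.
Compatibility at Q: δ_0 − R_Q·δ_{QQ} = 0, so R_Q = 85713/443.7 = 193.2 kN.
Moment equilibrium about P: M_P = Σ(load moments about P) − R_Q·L = 2868 − 193.2×11 = 743.2 kN·m.

M_P = 743.2 kN·m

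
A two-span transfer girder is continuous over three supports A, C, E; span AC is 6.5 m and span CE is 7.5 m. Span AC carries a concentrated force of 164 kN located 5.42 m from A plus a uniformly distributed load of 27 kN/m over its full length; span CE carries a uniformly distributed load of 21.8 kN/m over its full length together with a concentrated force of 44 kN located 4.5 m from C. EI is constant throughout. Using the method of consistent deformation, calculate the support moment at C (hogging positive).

M_C = 240.9 kN·m

Insert a hinge at C; M_C is the redundant, and each span becomes simply supported.
Rotations at C on the released spans (each span's end-slope, ×1/EI):
  span AC: point load 164 at a = 5.42: Pab(L + a)/(6LEI) = 293.4/EI
  span AC: UDL 27: wL³/(24EI) = 309/EI
  span CE: UDL 21.8: wL³/(24EI) = 383.2/EI
  span CE: point load 44 at a = 4.5: Pab(L + b)/(6LEI) = 138.6/EI
  relative rotation θ_0 = (602.4 + 521.8)/EI = 1124/EI
A unit hogging moment at C produces rotation L₁/(3EI) + L₂/(3EI) = 4.667/EI.
Slope continuity at C: θ_0 = M_C·4.667/EI, so M_C = 1124/4.667 = 240.9 kN·m (hogging).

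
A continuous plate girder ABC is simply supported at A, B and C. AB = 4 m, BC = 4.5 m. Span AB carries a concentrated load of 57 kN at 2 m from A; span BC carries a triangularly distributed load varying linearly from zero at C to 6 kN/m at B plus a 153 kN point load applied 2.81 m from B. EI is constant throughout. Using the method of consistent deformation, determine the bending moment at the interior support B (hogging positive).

Insert a hinge at B; M_B is the redundant, and each span becomes simply supported.
End slopes at the hinge B, treating each span as simply supported:
  span AB: point load 57 at a = 2: Pab(L + a)/(6LEI) = 57/EI
  span BC: triangular load, peak 6: w₀L³/(45EI) = 12.15/EI
  span BC: point load 153 at a = 2.81: Pab(L + b)/(6LEI) = 166.6/EI
  relative rotation θ_0 = (57 + 178.7)/EI = 235.7/EI
A unit hogging moment at B produces rotation L₁/(3EI) + L₂/(3EI) = 2.833/EI.
Compatibility: M_B·(L₁+L₂)/(3EI) = θ_0, giving M_B = 83.2 kN·m (hogging).

M_B = 83.2 kN·m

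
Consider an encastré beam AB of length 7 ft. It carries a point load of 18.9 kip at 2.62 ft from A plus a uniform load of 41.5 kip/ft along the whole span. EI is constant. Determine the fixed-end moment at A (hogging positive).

Release both end moments; the primary structure is a simply-supported span AB with redundants M_A and M_B.
On the primary (simply-supported) span, the end slopes from the loading are:
  at A: point load 18.9 at a = 2.62: Pab(L + b)/(6LEI) = 58.77/EI
  at B: point load 18.9 at a = 2.62: Pab(L + a)/(6LEI) = 49.68/EI
  at A: UDL 41.5: wL³/(24EI) = 593.1/EI
  at B: UDL 41.5: wL³/(24EI) = 593.1/EI
  θ_A0 = 651.9/EI,  θ_B0 = 642.8/EI
Flexibility coefficients: a unit moment at one end gives L/(3EI) there and L/(6EI) at the far end, so f₁₁ = f₂₂ = 2.333/EI and f₁₂ = f₂₁ = 1.167/EI.
Compatibility — zero rotation at each built-in end:
  2.333 M_A + 1.167 M_B = 651.9
  1.167 M_A + 2.333 M_B = 642.8
Solving the pair gives M_A = 188.8 kip·ft and M_B = 181.1 kip·ft (hogging).

M_A = 188.8 kip·ft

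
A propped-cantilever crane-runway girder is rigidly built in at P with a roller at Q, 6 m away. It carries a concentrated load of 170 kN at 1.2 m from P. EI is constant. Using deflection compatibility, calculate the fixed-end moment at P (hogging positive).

M_P = 146.9 kN·m

Take the reaction at Q as the redundant and release it; the primary structure is a cantilever fixed at P.
Deflection at Q on the released cantilever, summing each load's contribution:
  point load 170 at a = 1.2: Pa²(3L − a)/(6EI) = 685.4/EI
Flexibility coefficient — unit upward force at Q: δ_{QQ} = L³/(3EI) = 72/EI.
The prop prevents deflection at Q: R_Q = δ_0/δ_{QQ} = 685.4/72 = 9.52 kN.
Moment equilibrium about P: M_P = Σ(load moments about P) − R_Q·L = 204 − 9.52×6 = 146.9 kN·m.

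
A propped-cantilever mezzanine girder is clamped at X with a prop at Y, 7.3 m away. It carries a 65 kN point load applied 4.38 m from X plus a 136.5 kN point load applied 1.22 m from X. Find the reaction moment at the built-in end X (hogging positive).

M_X = 206.8 kN·m

Choose R_Y as the redundant. The primary structure is the cantilever fixed at X.
Free-end deflection of the primary structure under the applied loading (downward +):
  point load 65 at a = 4.38: Pa²(3L − a)/(6EI) = 3641/EI
  point load 136.5 at a = 1.22: Pa²(3L − a)/(6EI) = 700.2/EI
  δ_0 = 4341/EI
Flexibility coefficient — unit upward force at Y: δ_{YY} = L³/(3EI) = 129.7/EI.
The prop prevents deflection at Y: R_Y = δ_0/δ_{YY} = 4341/129.7 = 33.48 kN.
Moment equilibrium about X: M_X = Σ(load moments about X) − R_Y·L = 451.2 − 33.48×7.3 = 206.8 kN·m.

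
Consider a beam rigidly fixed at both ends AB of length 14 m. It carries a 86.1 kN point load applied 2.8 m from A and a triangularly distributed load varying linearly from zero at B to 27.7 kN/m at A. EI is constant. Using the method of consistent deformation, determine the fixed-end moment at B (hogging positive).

M_B = 219.5 kN·m

Take the two fixed-end moments M_A, M_B as redundants; the released structure is the simple span AB.
On the primary (simply-supported) span, the end slopes from the loading are:
  at A: point load 86.1 at a = 2.8: Pab(L + b)/(6LEI) = 810/EI
  at B: point load 86.1 at a = 2.8: Pab(L + a)/(6LEI) = 540/EI
  at A: triangular load, peak 27.7: w₀L³/(45EI) = 1689/EI
  at B: triangular load, peak 27.7: 7w₀L³/(360EI) = 1478/EI
  θ_A0 = 2499/EI,  θ_B0 = 2018/EI
Flexibility coefficients: a unit moment at one end gives L/(3EI) there and L/(6EI) at the far end, so f₁₁ = f₂₂ = 4.667/EI and f₁₂ = f₂₁ = 2.333/EI.
Compatibility — zero rotation at each built-in end:
  4.667 M_A + 2.333 M_B = 2499
  2.333 M_A + 4.667 M_B = 2018
Solving the pair gives M_A = 425.8 kN·m and M_B = 219.5 kN·m (hogging).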